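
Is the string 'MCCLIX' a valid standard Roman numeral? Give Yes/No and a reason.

'MCCLIX': Check the rules: uses only the symbols I, V, X, L, C, D, M; no symbol is repeated more than three times in a row; V, L and D each appear at most once; the only place a smaller symbol precedes a larger one is the allowed subtractive pair IX, the symbol right after such a pair (if any) is smaller than the pair's first symbol, and otherwise the values never increase from left to right. Value: M (1000) + C (100) + C (100) + L (50) + IX (9) = 1259. So it is a valid standard Roman numeral.

Yes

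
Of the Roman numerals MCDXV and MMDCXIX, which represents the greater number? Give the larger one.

MCDXV = 1415
MMDCXIX = 2619
2619 is larger

MMDCXIX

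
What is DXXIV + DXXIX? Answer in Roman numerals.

DXXIV = 524
DXXIX = 529
524 + 529 = 1053

MLIII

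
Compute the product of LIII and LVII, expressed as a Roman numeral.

LIII = 53
LVII = 57
53 × 57 = 3021

MMMXXI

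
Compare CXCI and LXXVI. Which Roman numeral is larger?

CXCI = 191
LXXVI = 76
191 is larger

CXCI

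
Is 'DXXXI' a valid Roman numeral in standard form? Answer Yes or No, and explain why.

'DXXXI': Check the rules: uses only the symbols I, V, X, L, C, D, M; no symbol is repeated more than three times in a row; V, L and D each appear at most once; no smaller symbol precedes a larger one (values never increase from left to right). Value: D (500) + X (10) + X (10) + X (10) + I (1) = 531. So it is a valid standard Roman numeral.

Yes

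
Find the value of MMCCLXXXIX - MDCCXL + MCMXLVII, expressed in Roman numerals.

MMCCLXXXIX = 2289, MDCCXL = 1740, MCMXLVII = 1947
2289 - 1740 = 549
549 + 1947 = 2496

MMCDXCVI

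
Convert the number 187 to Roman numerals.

Convert 187 to Roman numerals:
  187 contains 1×100 (C)
  87 contains 1×50 (L)
  37 contains 3×10 (XXX)
  7 contains 1×5 (V)
  2 contains 2×1 (II)

CLXXXVII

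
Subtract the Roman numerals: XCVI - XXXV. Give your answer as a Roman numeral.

XCVI = 96
XXXV = 35
96 - 35 = 61

LXI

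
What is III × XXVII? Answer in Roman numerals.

III = 3
XXVII = 27
3 × 27 = 81

LXXXI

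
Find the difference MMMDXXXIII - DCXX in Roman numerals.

MMMDXXXIII = 3533
DCXX = 620
3533 - 620 = 2913

MMCMXIII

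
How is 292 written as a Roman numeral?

Convert 292 to Roman numerals:
  292 contains 2×100 (CC)
  92 contains 1×90 (XC)
  2 contains 2×1 (II)

CCXCII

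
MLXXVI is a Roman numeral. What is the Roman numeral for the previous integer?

MLXXVI = 1076, so the previous integer is 1076 - 1 = 1075

MLXXV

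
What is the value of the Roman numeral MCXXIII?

MCXXIII: M=1000, C=100, X=10, X=10, I=1, I=1, I=1
1000 + 100 + 10 + 10 + 1 + 1 + 1 = 1123

1123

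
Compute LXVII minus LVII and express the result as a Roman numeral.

LXVII = 67
LVII = 57
67 - 57 = 10

X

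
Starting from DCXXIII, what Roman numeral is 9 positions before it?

DCXXIII = 623
623 - 9 = 614

DCXIV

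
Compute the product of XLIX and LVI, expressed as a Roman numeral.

XLIX = 49
LVI = 56
49 × 56 = 2744

MMDCCXLIV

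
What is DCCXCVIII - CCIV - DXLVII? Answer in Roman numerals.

DCCXCVIII = 798, CCIV = 204, DXLVII = 547
798 - 204 = 594
594 - 547 = 47

XLVII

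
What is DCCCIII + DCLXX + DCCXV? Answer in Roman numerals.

DCCCIII = 803, DCLXX = 670, DCCXV = 715
803 + 670 = 1473
1473 + 715 = 2188

MMCLXXXVIII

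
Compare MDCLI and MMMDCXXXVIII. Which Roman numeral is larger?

MDCLI = 1651
MMMDCXXXVIII = 3638
3638 is larger

MMMDCXXXVIII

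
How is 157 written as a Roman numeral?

Convert 157 to Roman numerals:
  157 contains 1×100 (C)
  57 contains 1×50 (L)
  7 contains 1×5 (V)
  2 contains 2×1 (II)

CLVII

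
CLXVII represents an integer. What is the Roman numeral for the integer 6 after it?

CLXVII = 167
167 + 6 = 173

CLXXIII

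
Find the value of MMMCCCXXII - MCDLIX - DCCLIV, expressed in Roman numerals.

MMMCCCXXII = 3322, MCDLIX = 1459, DCCLIV = 754
3322 - 1459 = 1863
1863 - 754 = 1109

MCIX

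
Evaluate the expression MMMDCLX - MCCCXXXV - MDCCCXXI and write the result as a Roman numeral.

MMMDCLX = 3660, MCCCXXXV = 1335, MDCCCXXI = 1821
3660 - 1335 = 2325
2325 - 1821 = 504

DIV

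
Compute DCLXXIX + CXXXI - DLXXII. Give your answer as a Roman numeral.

DCLXXIX = 679, CXXXI = 131, DLXXII = 572
679 + 131 = 810
810 - 572 = 238

CCXXXVIII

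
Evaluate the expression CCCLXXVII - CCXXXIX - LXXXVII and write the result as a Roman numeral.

CCCLXXVII = 377, CCXXXIX = 239, LXXXVII = 87
377 - 239 = 138
138 - 87 = 51

LI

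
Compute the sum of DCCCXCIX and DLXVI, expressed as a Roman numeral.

DCCCXCIX = 899
DLXVI = 566
899 + 566 = 1465

MCDLXV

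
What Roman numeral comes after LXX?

LXX = 70, so the next integer is 70 + 1 = 71

LXXI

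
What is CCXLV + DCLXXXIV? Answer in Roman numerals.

CCXLV = 245
DCLXXXIV = 684
245 + 684 = 929

CMXXIX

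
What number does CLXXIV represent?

CLXXIV: C=100, L=50, X=10, X=10, IV=4
100 + 50 + 10 + 10 + 4 = 174

174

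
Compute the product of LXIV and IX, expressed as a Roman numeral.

LXIV = 64
IX = 9
64 × 9 = 576

DLXXVI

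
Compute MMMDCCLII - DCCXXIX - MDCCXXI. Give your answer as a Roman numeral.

MMMDCCLII = 3752, DCCXXIX = 729, MDCCXXI = 1721
3752 - 729 = 3023
3023 - 1721 = 1302

MCCCII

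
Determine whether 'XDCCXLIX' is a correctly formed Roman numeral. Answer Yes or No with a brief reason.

'XDCCXLIX': Invalid subtractive combination: XD

No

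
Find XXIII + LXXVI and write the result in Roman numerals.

XXIII = 23
LXXVI = 76
23 + 76 = 99

XCIX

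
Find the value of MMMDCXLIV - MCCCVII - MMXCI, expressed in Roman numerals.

MMMDCXLIV = 3644, MCCCVII = 1307, MMXCI = 2091
3644 - 1307 = 2337
2337 - 2091 = 246

CCXLVI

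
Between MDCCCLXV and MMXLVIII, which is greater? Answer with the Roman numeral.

MDCCCLXV = 1865
MMXLVIII = 2048
2048 is larger

MMXLVIII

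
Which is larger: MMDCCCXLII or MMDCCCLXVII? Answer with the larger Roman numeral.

MMDCCCXLII = 2842
MMDCCCLXVII = 2867
2867 is larger

MMDCCCLXVII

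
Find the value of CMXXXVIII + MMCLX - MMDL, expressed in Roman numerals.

CMXXXVIII = 938, MMCLX = 2160, MMDL = 2550
938 + 2160 = 3098
3098 - 2550 = 548

DXLVIII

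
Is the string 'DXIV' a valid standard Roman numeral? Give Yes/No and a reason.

'DXIV': Check the rules: uses only the symbols I, V, X, L, C, D, M; no symbol is repeated more than three times in a row; V, L and D each appear at most once; the only place a smaller symbol precedes a larger one is the allowed subtractive pair IV, the symbol right after such a pair (if any) is smaller than the pair's first symbol, and otherwise the values never increase from left to right. Value: D (500) + X (10) + IV (4) = 514. So it is a valid standard Roman numeral.

Yes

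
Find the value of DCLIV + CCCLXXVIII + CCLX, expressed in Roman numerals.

DCLIV = 654, CCCLXXVIII = 378, CCLX = 260
654 + 378 = 1032
1032 + 260 = 1292

MCCXCII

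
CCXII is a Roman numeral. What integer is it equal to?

CCXII: C=100, C=100, X=10, I=1, I=1
100 + 100 + 10 + 1 + 1 = 212

212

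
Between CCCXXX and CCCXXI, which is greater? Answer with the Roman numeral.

CCCXXX = 330
CCCXXI = 321
330 is larger

CCCXXX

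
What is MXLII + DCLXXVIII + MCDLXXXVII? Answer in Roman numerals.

MXLII = 1042, DCLXXVIII = 678, MCDLXXXVII = 1487
1042 + 678 = 1720
1720 + 1487 = 3207

MMMCCVII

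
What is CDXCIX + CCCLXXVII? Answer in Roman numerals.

CDXCIX = 499
CCCLXXVII = 377
499 + 377 = 876

DCCCLXXVI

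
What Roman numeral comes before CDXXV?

CDXXV = 425, so the previous integer is 425 - 1 = 424

CDXXIV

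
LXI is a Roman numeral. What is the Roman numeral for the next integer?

LXI = 61; next is 62

LXII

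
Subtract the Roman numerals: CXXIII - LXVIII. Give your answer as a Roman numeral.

CXXIII = 123
LXVIII = 68
123 - 68 = 55

LV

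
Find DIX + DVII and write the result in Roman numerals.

DIX = 509
DVII = 507
509 + 507 = 1016

MXVI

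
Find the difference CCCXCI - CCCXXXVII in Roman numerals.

CCCXCI = 391
CCCXXXVII = 337
391 - 337 = 54

LIV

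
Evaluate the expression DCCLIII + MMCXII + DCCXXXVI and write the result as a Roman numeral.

DCCLIII = 753, MMCXII = 2112, DCCXXXVI = 736
753 + 2112 = 2865
2865 + 736 = 3601

MMMDCI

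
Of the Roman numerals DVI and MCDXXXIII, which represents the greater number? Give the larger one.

DVI = 506
MCDXXXIII = 1433
1433 is larger

MCDXXXIII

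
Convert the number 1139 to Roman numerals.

Convert 1139 to Roman numerals:
  1139 contains 1×1000 (M)
  139 contains 1×100 (C)
  39 contains 3×10 (XXX)
  9 contains 1×9 (IX)

MCXXXIX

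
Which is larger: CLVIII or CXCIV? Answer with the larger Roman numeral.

CLVIII = 158
CXCIV = 194
194 is larger

CXCIV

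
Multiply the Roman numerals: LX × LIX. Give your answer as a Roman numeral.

LX = 60
LIX = 59
60 × 59 = 3540

MMMDXL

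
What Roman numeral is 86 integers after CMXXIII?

CMXXIII = 923
923 + 86 = 1009

MIX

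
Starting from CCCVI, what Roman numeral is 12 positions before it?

CCCVI = 306
306 - 12 = 294

CCXCIV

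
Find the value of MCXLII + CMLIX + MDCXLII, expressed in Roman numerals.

MCXLII = 1142, CMLIX = 959, MDCXLII = 1642
1142 + 959 = 2101
2101 + 1642 = 3743

MMMDCCXLIII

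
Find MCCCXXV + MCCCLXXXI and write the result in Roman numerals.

MCCCXXV = 1325
MCCCLXXXI = 1381
1325 + 1381 = 2706

MMDCCVI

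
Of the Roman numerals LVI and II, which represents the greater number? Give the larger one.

LVI = 56
II = 2
56 is larger

LVI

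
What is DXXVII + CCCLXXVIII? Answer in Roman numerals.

DXXVII = 527
CCCLXXVIII = 378
527 + 378 = 905

CMV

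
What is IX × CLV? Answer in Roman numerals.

IX = 9
CLV = 155
9 × 155 = 1395

MCCCXCV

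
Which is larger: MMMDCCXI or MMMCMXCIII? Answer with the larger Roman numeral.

MMMDCCXI = 3711
MMMCMXCIII = 3993
3993 is larger

MMMCMXCIII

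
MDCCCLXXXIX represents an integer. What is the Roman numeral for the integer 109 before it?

MDCCCLXXXIX = 1889
1889 - 109 = 1780

MDCCLXXX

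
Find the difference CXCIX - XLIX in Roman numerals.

CXCIX = 199
XLIX = 49
199 - 49 = 150

CL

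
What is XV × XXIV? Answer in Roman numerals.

XV = 15
XXIV = 24
15 × 24 = 360

CCCLX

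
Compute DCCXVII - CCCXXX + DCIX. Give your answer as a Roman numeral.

DCCXVII = 717, CCCXXX = 330, DCIX = 609
717 - 330 = 387
387 + 609 = 996

CMXCVI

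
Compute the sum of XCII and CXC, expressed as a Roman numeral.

XCII = 92
CXC = 190
92 + 190 = 282

CCLXXXII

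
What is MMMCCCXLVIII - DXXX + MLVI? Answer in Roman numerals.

MMMCCCXLVIII = 3348, DXXX = 530, MLVI = 1056
3348 - 530 = 2818
2818 + 1056 = 3874

MMMDCCCLXXIV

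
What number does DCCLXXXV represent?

DCCLXXXV: D=500, C=100, C=100, L=50, X=10, X=10, X=10, V=5
500 + 100 + 100 + 50 + 10 + 10 + 10 + 5 = 785

785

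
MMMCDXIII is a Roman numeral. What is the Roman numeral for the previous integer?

MMMCDXIII = 3413; previous is 3412

MMMCDXII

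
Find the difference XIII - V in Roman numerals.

XIII = 13
V = 5
13 - 5 = 8

VIII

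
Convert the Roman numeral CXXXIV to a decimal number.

CXXXIV: C=100, X=10, X=10, X=10, IV=4
100 + 10 + 10 + 10 + 4 = 134

134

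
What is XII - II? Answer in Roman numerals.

XII = 12
II = 2
12 - 2 = 10

X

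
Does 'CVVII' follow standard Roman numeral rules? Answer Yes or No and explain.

'CVVII': V should not appear more than once

No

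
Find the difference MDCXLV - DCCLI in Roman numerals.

MDCXLV = 1645
DCCLI = 751
1645 - 751 = 894

DCCCXCIV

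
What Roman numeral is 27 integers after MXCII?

MXCII = 1092
1092 + 27 = 1119

MCXIX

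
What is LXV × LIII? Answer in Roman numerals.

LXV = 65
LIII = 53
65 × 53 = 3445

MMMCDXLV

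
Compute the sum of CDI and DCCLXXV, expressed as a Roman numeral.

CDI = 401
DCCLXXV = 775
401 + 775 = 1176

MCLXXVI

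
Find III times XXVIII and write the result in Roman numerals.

III = 3
XXVIII = 28
3 × 28 = 84

LXXXIV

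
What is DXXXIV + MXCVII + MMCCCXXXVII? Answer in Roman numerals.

DXXXIV = 534, MXCVII = 1097, MMCCCXXXVII = 2337
534 + 1097 = 1631
1631 + 2337 = 3968

MMMCMLXVIII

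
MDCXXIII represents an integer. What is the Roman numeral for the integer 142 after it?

MDCXXIII = 1623
1623 + 142 = 1765

MDCCLXV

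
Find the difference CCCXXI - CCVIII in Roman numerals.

CCCXXI = 321
CCVIII = 208
321 - 208 = 113

CXIII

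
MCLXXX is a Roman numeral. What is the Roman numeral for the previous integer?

MCLXXX = 1180; previous is 1179

MCLXXIX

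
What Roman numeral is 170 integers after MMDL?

MMDL = 2550
2550 + 170 = 2720

MMDCCXX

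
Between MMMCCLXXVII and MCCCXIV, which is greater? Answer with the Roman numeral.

MMMCCLXXVII = 3277
MCCCXIV = 1314
3277 is larger

MMMCCLXXVII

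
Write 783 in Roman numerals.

Convert 783 to Roman numerals:
  783 contains 1×500 (D)
  283 contains 2×100 (CC)
  83 contains 1×50 (L)
  33 contains 3×10 (XXX)
  3 contains 3×1 (III)

DCCLXXXIII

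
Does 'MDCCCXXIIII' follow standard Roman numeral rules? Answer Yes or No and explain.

'MDCCCXXIIII': More than 3 consecutive I's

No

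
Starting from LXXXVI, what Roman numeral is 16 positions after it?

LXXXVI = 86
86 + 16 = 102

CII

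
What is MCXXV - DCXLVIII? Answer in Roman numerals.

MCXXV = 1125
DCXLVIII = 648
1125 - 648 = 477

CDLXXVII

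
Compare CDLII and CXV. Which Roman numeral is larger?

CDLII = 452
CXV = 115
452 is larger

CDLII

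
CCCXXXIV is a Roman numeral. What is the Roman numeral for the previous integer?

CCCXXXIV = 334, so the previous integer is 334 - 1 = 333

CCCXXXIII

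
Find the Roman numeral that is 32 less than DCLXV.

DCLXV = 665
665 - 32 = 633

DCXXXIII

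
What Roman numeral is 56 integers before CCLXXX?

CCLXXX = 280
280 - 56 = 224

CCXXIV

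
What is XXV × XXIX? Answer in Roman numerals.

XXV = 25
XXIX = 29
25 × 29 = 725

DCCXXV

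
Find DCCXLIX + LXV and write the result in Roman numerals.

DCCXLIX = 749
LXV = 65
749 + 65 = 814

DCCCXIV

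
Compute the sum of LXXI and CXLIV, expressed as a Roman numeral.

LXXI = 71
CXLIV = 144
71 + 144 = 215

CCXV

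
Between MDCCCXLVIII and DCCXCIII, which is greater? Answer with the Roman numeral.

MDCCCXLVIII = 1848
DCCXCIII = 793
1848 is larger

MDCCCXLVIII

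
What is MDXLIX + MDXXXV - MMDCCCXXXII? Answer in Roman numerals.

MDXLIX = 1549, MDXXXV = 1535, MMDCCCXXXII = 2832
1549 + 1535 = 3084
3084 - 2832 = 252

CCLII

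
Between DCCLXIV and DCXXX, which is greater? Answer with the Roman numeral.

DCCLXIV = 764
DCXXX = 630
764 is larger

DCCLXIV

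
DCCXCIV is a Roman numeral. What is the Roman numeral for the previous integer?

DCCXCIV = 794; previous is 793

DCCXCIII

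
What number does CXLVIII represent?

CXLVIII: C=100, XL=40, V=5, I=1, I=1, I=1
100 + 40 + 5 + 1 + 1 + 1 = 148

148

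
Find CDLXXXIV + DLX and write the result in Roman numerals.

CDLXXXIV = 484
DLX = 560
484 + 560 = 1044

MXLIV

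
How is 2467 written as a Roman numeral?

Convert 2467 to Roman numerals:
  2467 contains 2×1000 (MM)
  467 contains 1×400 (CD)
  67 contains 1×50 (L)
  17 contains 1×10 (X)
  7 contains 1×5 (V)
  2 contains 2×1 (II)

MMCDLXVII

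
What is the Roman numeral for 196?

Convert 196 to Roman numerals:
  196 contains 1×100 (C)
  96 contains 1×90 (XC)
  6 contains 1×5 (V)
  1 contains 1×1 (I)

CXCVI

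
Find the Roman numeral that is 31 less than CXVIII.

CXVIII = 118
118 - 31 = 87

LXXXVII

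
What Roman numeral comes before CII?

CII = 102, so the previous integer is 102 - 1 = 101

CI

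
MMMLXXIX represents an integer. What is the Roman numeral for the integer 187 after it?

MMMLXXIX = 3079
3079 + 187 = 3266

MMMCCLXVI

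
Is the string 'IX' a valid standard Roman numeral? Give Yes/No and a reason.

'IX': Check the rules: uses only the symbols I, V, X, L, C, D, M; no symbol is repeated more than three times in a row; V, L and D each appear at most once; the only place a smaller symbol precedes a larger one is the allowed subtractive pair IX, the symbol right after such a pair (if any) is smaller than the pair's first symbol, and otherwise the values never increase from left to right. Value: IX = 9. So it is a valid standard Roman numeral.

Yes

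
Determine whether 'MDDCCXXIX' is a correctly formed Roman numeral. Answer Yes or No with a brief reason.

'MDDCCXXIX': D should not appear more than once

No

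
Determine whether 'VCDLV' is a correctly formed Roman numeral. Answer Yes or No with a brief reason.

'VCDLV': V should not appear more than once

No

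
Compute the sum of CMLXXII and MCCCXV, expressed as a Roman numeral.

CMLXXII = 972
MCCCXV = 1315
972 + 1315 = 2287

MMCCLXXXVII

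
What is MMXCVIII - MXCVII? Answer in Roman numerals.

MMXCVIII = 2098
MXCVII = 1097
2098 - 1097 = 1001

MI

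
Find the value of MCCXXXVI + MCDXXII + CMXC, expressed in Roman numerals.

MCCXXXVI = 1236, MCDXXII = 1422, CMXC = 990
1236 + 1422 = 2658
2658 + 990 = 3648

MMMDCXLVIII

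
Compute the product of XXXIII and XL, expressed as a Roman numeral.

XXXIII = 33
XL = 40
33 × 40 = 1320

MCCCXX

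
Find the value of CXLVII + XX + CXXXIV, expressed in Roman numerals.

CXLVII = 147, XX = 20, CXXXIV = 134
147 + 20 = 167
167 + 134 = 301

CCCI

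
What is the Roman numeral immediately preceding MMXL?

MMXL = 2040; previous is 2039

MMXXXIX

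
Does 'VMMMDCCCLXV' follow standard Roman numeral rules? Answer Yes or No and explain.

'VMMMDCCCLXV': V should not appear more than once

No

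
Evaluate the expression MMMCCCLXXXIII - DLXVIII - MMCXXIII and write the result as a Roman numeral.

MMMCCCLXXXIII = 3383, DLXVIII = 568, MMCXXIII = 2123
3383 - 568 = 2815
2815 - 2123 = 692

DCXCII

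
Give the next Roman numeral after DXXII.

DXXII = 522, so the next integer is 522 + 1 = 523

DXXIII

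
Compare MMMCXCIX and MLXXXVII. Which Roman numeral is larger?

MMMCXCIX = 3199
MLXXXVII = 1087
3199 is larger

MMMCXCIX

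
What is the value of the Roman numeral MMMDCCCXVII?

MMMDCCCXVII: M=1000, M=1000, M=1000, D=500, C=100, C=100, C=100, X=10, V=5, I=1, I=1
1000 + 1000 + 1000 + 500 + 100 + 100 + 100 + 10 + 5 + 1 + 1 = 3817

3817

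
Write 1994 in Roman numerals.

Convert 1994 to Roman numerals:
  1994 contains 1×1000 (M)
  994 contains 1×900 (CM)
  94 contains 1×90 (XC)
  4 contains 1×4 (IV)

MCMXCIV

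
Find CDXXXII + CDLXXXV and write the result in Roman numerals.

CDXXXII = 432
CDLXXXV = 485
432 + 485 = 917

CMXVII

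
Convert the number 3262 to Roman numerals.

Convert 3262 to Roman numerals:
  3262 contains 3×1000 (MMM)
  262 contains 2×100 (CC)
  62 contains 1×50 (L)
  12 contains 1×10 (X)
  2 contains 2×1 (II)

MMMCCLXII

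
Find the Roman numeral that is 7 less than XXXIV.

XXXIV = 34
34 - 7 = 27

XXVII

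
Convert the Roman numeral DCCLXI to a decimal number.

DCCLXI: D=500, C=100, C=100, L=50, X=10, I=1
500 + 100 + 100 + 50 + 10 + 1 = 761

761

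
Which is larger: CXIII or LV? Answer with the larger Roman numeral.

CXIII = 113
LV = 55
113 is larger

CXIII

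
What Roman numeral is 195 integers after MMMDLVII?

MMMDLVII = 3557
3557 + 195 = 3752

MMMDCCLII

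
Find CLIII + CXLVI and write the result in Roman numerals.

CLIII = 153
CXLVI = 146
153 + 146 = 299

CCXCIX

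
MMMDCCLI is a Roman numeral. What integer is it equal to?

MMMDCCLI: M=1000, M=1000, M=1000, D=500, C=100, C=100, L=50, I=1
1000 + 1000 + 1000 + 500 + 100 + 100 + 50 + 1 = 3751

3751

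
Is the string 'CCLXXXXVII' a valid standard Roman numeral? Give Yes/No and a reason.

'CCLXXXXVII': More than 3 consecutive X's

No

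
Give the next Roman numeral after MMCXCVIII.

MMCXCVIII = 2198, so the next integer is 2198 + 1 = 2199

MMCXCIX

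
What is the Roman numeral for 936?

Convert 936 to Roman numerals:
  936 contains 1×900 (CM)
  36 contains 3×10 (XXX)
  6 contains 1×5 (V)
  1 contains 1×1 (I)

CMXXXVI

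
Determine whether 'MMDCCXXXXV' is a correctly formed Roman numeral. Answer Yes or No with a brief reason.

'MMDCCXXXXV': More than 3 consecutive X's

No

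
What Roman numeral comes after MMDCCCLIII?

MMDCCCLIII = 2853; next is 2854

MMDCCCLIV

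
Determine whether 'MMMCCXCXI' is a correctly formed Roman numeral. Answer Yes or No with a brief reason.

'MMMCCXCXI': X cannot come right after the subtractive pair XC: once X is subtracted in XC, the next symbol must be smaller than X

No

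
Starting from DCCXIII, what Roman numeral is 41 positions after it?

DCCXIII = 713
713 + 41 = 754

DCCLIV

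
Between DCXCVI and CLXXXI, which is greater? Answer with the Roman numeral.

DCXCVI = 696
CLXXXI = 181
696 is larger

DCXCVI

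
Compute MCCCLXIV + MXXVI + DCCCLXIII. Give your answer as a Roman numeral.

MCCCLXIV = 1364, MXXVI = 1026, DCCCLXIII = 863
1364 + 1026 = 2390
2390 + 863 = 3253

MMMCCLIII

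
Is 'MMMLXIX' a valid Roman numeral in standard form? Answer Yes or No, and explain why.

'MMMLXIX': Check the rules: uses only the symbols I, V, X, L, C, D, M; no symbol is repeated more than three times in a row; V, L and D each appear at most once; the only place a smaller symbol precedes a larger one is the allowed subtractive pair IX, the symbol right after such a pair (if any) is smaller than the pair's first symbol, and otherwise the values never increase from left to right. Value: M (1000) + M (1000) + M (1000) + L (50) + X (10) + IX (9) = 3069. So it is a valid standard Roman numeral.

Yes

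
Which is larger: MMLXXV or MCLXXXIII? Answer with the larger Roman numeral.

MMLXXV = 2075
MCLXXXIII = 1183
2075 is larger

MMLXXV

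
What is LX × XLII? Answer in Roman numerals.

LX = 60
XLII = 42
60 × 42 = 2520

MMDXX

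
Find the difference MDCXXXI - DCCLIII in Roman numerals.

MDCXXXI = 1631
DCCLIII = 753
1631 - 753 = 878

DCCCLXXVIII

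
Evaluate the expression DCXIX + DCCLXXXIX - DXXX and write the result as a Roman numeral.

DCXIX = 619, DCCLXXXIX = 789, DXXX = 530
619 + 789 = 1408
1408 - 530 = 878

DCCCLXXVIII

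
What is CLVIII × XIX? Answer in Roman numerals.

CLVIII = 158
XIX = 19
158 × 19 = 3002

MMMII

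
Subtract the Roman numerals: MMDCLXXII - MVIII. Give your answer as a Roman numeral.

MMDCLXXII = 2672
MVIII = 1008
2672 - 1008 = 1664

MDCLXIV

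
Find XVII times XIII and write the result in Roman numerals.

XVII = 17
XIII = 13
17 × 13 = 221

CCXXI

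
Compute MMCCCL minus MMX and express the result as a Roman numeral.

MMCCCL = 2350
MMX = 2010
2350 - 2010 = 340

CCCXL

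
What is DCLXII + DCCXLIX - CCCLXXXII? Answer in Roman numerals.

DCLXII = 662, DCCXLIX = 749, CCCLXXXII = 382
662 + 749 = 1411
1411 - 382 = 1029

MXXIX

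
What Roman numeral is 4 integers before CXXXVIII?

CXXXVIII = 138
138 - 4 = 134

CXXXIV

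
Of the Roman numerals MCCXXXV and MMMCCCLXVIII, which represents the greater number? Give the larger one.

MCCXXXV = 1235
MMMCCCLXVIII = 3368
3368 is larger

MMMCCCLXVIII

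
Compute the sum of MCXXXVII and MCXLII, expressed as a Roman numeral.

MCXXXVII = 1137
MCXLII = 1142
1137 + 1142 = 2279

MMCCLXXIX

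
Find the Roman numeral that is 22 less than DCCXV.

DCCXV = 715
715 - 22 = 693

DCXCIII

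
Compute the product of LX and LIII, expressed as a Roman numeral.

LX = 60
LIII = 53
60 × 53 = 3180

MMMCLXXX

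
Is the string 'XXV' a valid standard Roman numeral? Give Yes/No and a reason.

'XXV': Check the rules: uses only the symbols I, V, X, L, C, D, M; no symbol is repeated more than three times in a row; V, L and D each appear at most once; no smaller symbol precedes a larger one (values never increase from left to right). Value: X (10) + X (10) + V (5) = 25. So it is a valid standard Roman numeral.

Yes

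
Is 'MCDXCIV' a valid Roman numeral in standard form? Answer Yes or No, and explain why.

'MCDXCIV': Check the rules: uses only the symbols I, V, X, L, C, D, M; no symbol is repeated more than three times in a row; V, L and D each appear at most once; the only places a smaller symbol precedes a larger one are the allowed subtractive pairs CD, XC, IV, the symbol right after such a pair (if any) is smaller than the pair's first symbol, and otherwise the values never increase from left to right. Value: M (1000) + CD (400) + XC (90) + IV (4) = 1494. So it is a valid standard Roman numeral.

Yes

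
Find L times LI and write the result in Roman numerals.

L = 50
LI = 51
50 × 51 = 2550

MMDL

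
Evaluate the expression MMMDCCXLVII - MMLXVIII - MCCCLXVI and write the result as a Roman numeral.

MMMDCCXLVII = 3747, MMLXVIII = 2068, MCCCLXVI = 1366
3747 - 2068 = 1679
1679 - 1366 = 313

CCCXIII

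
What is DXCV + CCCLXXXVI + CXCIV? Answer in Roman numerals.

DXCV = 595, CCCLXXXVI = 386, CXCIV = 194
595 + 386 = 981
981 + 194 = 1175

MCLXXV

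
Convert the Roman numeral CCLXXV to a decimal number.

CCLXXV: C=100, C=100, L=50, X=10, X=10, V=5
100 + 100 + 50 + 10 + 10 + 5 = 275

275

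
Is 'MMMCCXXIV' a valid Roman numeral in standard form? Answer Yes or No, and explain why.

'MMMCCXXIV': Check the rules: uses only the symbols I, V, X, L, C, D, M; no symbol is repeated more than three times in a row; V, L and D each appear at most once; the only place a smaller symbol precedes a larger one is the allowed subtractive pair IV, the symbol right after such a pair (if any) is smaller than the pair's first symbol, and otherwise the values never increase from left to right. Value: M (1000) + M (1000) + M (1000) + C (100) + C (100) + X (10) + X (10) + IV (4) = 3224. So it is a valid standard Roman numeral.

Yes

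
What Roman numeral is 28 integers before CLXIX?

CLXIX = 169
169 - 28 = 141

CXLI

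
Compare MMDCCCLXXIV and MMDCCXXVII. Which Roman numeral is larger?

MMDCCCLXXIV = 2874
MMDCCXXVII = 2727
2874 is larger

MMDCCCLXXIV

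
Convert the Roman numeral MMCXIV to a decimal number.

MMCXIV: M=1000, M=1000, C=100, X=10, IV=4
1000 + 1000 + 100 + 10 + 4 = 2114

2114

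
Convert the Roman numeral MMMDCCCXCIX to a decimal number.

MMMDCCCXCIX: M=1000, M=1000, M=1000, D=500, C=100, C=100, C=100, XC=90, IX=9
1000 + 1000 + 1000 + 500 + 100 + 100 + 100 + 90 + 9 = 3899

3899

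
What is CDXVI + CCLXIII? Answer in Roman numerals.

CDXVI = 416
CCLXIII = 263
416 + 263 = 679

DCLXXIX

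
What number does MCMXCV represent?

MCMXCV: M=1000, CM=900, XC=90, V=5
1000 + 900 + 90 + 5 = 1995

1995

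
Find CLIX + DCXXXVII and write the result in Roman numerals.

CLIX = 159
DCXXXVII = 637
159 + 637 = 796

DCCXCVI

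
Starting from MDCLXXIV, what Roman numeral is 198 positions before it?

MDCLXXIV = 1674
1674 - 198 = 1476

MCDLXXVI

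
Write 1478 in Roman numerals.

Convert 1478 to Roman numerals:
  1478 contains 1×1000 (M)
  478 contains 1×400 (CD)
  78 contains 1×50 (L)
  28 contains 2×10 (XX)
  8 contains 1×5 (V)
  3 contains 3×1 (III)

MCDLXXVIII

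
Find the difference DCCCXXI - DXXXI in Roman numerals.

DCCCXXI = 821
DXXXI = 531
821 - 531 = 290

CCXC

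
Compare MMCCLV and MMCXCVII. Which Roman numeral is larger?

MMCCLV = 2255
MMCXCVII = 2197
2255 is larger

MMCCLV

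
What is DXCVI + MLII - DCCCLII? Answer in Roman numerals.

DXCVI = 596, MLII = 1052, DCCCLII = 852
596 + 1052 = 1648
1648 - 852 = 796

DCCXCVI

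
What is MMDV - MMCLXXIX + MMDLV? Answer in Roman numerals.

MMDV = 2505, MMCLXXIX = 2179, MMDLV = 2555
2505 - 2179 = 326
326 + 2555 = 2881

MMDCCCLXXXI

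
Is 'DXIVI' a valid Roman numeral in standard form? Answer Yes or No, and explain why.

'DXIVI': I cannot come right after the subtractive pair IV: once I is subtracted in IV, the next symbol must be smaller than I

No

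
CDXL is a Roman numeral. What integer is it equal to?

CDXL: CD=400, XL=40
400 + 40 = 440

440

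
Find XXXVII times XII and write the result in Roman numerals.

XXXVII = 37
XII = 12
37 × 12 = 444

CDXLIV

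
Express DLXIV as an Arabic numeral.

DLXIV: D=500, L=50, X=10, IV=4
500 + 50 + 10 + 4 = 564

564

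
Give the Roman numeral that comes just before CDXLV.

CDXLV = 445, so the previous integer is 445 - 1 = 444

CDXLIV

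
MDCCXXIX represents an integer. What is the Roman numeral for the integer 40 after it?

MDCCXXIX = 1729
1729 + 40 = 1769

MDCCLXIX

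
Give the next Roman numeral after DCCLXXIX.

DCCLXXIX = 779; next is 780

DCCLXXX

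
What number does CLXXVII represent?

CLXXVII: C=100, L=50, X=10, X=10, V=5, I=1, I=1
100 + 50 + 10 + 10 + 5 + 1 + 1 = 177

177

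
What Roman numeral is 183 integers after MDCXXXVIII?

MDCXXXVIII = 1638
1638 + 183 = 1821

MDCCCXXI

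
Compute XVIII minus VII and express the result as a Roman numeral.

XVIII = 18
VII = 7
18 - 7 = 11

XI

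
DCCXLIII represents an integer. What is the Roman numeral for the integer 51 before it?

DCCXLIII = 743
743 - 51 = 692

DCXCII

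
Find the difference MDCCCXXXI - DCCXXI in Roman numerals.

MDCCCXXXI = 1831
DCCXXI = 721
1831 - 721 = 1110

MCX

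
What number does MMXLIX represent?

MMXLIX: M=1000, M=1000, XL=40, IX=9
1000 + 1000 + 40 + 9 = 2049

2049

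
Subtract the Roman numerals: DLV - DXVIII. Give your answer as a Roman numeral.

DLV = 555
DXVIII = 518
555 - 518 = 37

XXXVII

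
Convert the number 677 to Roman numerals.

Convert 677 to Roman numerals:
  677 contains 1×500 (D)
  177 contains 1×100 (C)
  77 contains 1×50 (L)
  27 contains 2×10 (XX)
  7 contains 1×5 (V)
  2 contains 2×1 (II)

DCLXXVII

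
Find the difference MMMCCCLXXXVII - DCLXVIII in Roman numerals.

MMMCCCLXXXVII = 3387
DCLXVIII = 668
3387 - 668 = 2719

MMDCCXIX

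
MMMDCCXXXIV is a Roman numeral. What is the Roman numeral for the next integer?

MMMDCCXXXIV = 3734, so the next integer is 3734 + 1 = 3735

MMMDCCXXXV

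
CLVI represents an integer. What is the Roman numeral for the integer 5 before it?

CLVI = 156
156 - 5 = 151

CLI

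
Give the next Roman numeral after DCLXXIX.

DCLXXIX = 679; next is 680

DCLXXX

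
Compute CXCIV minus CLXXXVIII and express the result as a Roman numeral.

CXCIV = 194
CLXXXVIII = 188
194 - 188 = 6

VI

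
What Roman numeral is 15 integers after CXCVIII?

CXCVIII = 198
198 + 15 = 213

CCXIII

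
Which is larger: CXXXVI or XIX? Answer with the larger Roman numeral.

CXXXVI = 136
XIX = 19
136 is larger

CXXXVI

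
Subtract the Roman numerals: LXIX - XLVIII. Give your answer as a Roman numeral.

LXIX = 69
XLVIII = 48
69 - 48 = 21

XXI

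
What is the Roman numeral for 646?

Convert 646 to Roman numerals:
  646 contains 1×500 (D)
  146 contains 1×100 (C)
  46 contains 1×40 (XL)
  6 contains 1×5 (V)
  1 contains 1×1 (I)

DCXLVI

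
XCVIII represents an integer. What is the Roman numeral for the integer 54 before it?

XCVIII = 98
98 - 54 = 44

XLIV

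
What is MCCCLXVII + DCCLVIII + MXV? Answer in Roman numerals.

MCCCLXVII = 1367, DCCLVIII = 758, MXV = 1015
1367 + 758 = 2125
2125 + 1015 = 3140

MMMCXL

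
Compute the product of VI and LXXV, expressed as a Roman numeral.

VI = 6
LXXV = 75
6 × 75 = 450

CDL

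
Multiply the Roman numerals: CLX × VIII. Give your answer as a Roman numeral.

CLX = 160
VIII = 8
160 × 8 = 1280

MCCLXXX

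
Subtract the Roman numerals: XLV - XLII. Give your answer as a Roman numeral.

XLV = 45
XLII = 42
45 - 42 = 3

III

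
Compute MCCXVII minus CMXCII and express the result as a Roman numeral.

MCCXVII = 1217
CMXCII = 992
1217 - 992 = 225

CCXXV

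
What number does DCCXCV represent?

DCCXCV: D=500, C=100, C=100, XC=90, V=5
500 + 100 + 100 + 90 + 5 = 795

795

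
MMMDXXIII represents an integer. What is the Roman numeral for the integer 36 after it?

MMMDXXIII = 3523
3523 + 36 = 3559

MMMDLIX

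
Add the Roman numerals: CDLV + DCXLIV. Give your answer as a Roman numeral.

CDLV = 455
DCXLIV = 644
455 + 644 = 1099

MXCIX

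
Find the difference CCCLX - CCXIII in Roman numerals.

CCCLX = 360
CCXIII = 213
360 - 213 = 147

CXLVII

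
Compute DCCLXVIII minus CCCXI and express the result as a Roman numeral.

DCCLXVIII = 768
CCCXI = 311
768 - 311 = 457

CDLVII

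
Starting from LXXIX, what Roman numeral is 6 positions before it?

LXXIX = 79
79 - 6 = 73

LXXIII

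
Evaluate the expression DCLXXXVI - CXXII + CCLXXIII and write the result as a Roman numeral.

DCLXXXVI = 686, CXXII = 122, CCLXXIII = 273
686 - 122 = 564
564 + 273 = 837

DCCCXXXVII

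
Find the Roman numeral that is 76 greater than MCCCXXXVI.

MCCCXXXVI = 1336
1336 + 76 = 1412

MCDXII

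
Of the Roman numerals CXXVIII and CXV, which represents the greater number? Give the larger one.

CXXVIII = 128
CXV = 115
128 is larger

CXXVIII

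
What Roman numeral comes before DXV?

DXV = 515, so the previous integer is 515 - 1 = 514

DXIV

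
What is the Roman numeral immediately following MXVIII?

MXVIII = 1018; next is 1019

MXIX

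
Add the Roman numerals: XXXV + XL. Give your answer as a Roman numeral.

XXXV = 35
XL = 40
35 + 40 = 75

LXXV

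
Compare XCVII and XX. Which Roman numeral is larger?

XCVII = 97
XX = 20
97 is larger

XCVII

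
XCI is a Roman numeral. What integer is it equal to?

XCI: XC=90, I=1
90 + 1 = 91

91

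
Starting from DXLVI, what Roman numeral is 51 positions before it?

DXLVI = 546
546 - 51 = 495

CDXCV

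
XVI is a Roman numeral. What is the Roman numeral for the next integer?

XVI = 16; next is 17

XVII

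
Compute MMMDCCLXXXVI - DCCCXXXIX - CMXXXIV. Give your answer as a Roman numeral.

MMMDCCLXXXVI = 3786, DCCCXXXIX = 839, CMXXXIV = 934
3786 - 839 = 2947
2947 - 934 = 2013

MMXIII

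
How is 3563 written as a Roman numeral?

Convert 3563 to Roman numerals:
  3563 contains 3×1000 (MMM)
  563 contains 1×500 (D)
  63 contains 1×50 (L)
  13 contains 1×10 (X)
  3 contains 3×1 (III)

MMMDLXIII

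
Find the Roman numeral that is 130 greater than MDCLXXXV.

MDCLXXXV = 1685
1685 + 130 = 1815

MDCCCXV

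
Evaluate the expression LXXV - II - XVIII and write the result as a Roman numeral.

LXXV = 75, II = 2, XVIII = 18
75 - 2 = 73
73 - 18 = 55

LV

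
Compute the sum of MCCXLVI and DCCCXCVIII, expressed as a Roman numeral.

MCCXLVI = 1246
DCCCXCVIII = 898
1246 + 898 = 2144

MMCXLIV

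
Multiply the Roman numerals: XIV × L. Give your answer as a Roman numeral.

XIV = 14
L = 50
14 × 50 = 700

DCC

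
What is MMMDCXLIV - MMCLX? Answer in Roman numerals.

MMMDCXLIV = 3644
MMCLX = 2160
3644 - 2160 = 1484

MCDLXXXIV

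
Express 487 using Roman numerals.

Convert 487 to Roman numerals:
  487 contains 1×400 (CD)
  87 contains 1×50 (L)
  37 contains 3×10 (XXX)
  7 contains 1×5 (V)
  2 contains 2×1 (II)

CDLXXXVII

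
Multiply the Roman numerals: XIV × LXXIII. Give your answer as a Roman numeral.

XIV = 14
LXXIII = 73
14 × 73 = 1022

MXXII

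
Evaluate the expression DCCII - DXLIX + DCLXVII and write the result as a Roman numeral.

DCCII = 702, DXLIX = 549, DCLXVII = 667
702 - 549 = 153
153 + 667 = 820

DCCCXX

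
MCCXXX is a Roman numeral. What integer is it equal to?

MCCXXX: M=1000, C=100, C=100, X=10, X=10, X=10
1000 + 100 + 100 + 10 + 10 + 10 = 1230

1230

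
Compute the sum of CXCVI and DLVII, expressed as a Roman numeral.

CXCVI = 196
DLVII = 557
196 + 557 = 753

DCCLIII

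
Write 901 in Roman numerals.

Convert 901 to Roman numerals:
  901 contains 1×900 (CM)
  1 contains 1×1 (I)

CMI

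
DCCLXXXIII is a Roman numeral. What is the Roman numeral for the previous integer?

DCCLXXXIII = 783, so the previous integer is 783 - 1 = 782

DCCLXXXII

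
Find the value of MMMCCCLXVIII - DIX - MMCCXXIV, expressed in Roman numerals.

MMMCCCLXVIII = 3368, DIX = 509, MMCCXXIV = 2224
3368 - 509 = 2859
2859 - 2224 = 635

DCXXXV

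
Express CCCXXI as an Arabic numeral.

CCCXXI: C=100, C=100, C=100, X=10, X=10, I=1
100 + 100 + 100 + 10 + 10 + 1 = 321

321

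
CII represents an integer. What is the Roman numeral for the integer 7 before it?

CII = 102
102 - 7 = 95

XCV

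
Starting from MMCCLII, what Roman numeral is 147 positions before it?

MMCCLII = 2252
2252 - 147 = 2105

MMCV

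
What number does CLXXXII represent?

CLXXXII: C=100, L=50, X=10, X=10, X=10, I=1, I=1
100 + 50 + 10 + 10 + 10 + 1 + 1 = 182

182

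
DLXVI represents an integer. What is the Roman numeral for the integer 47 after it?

DLXVI = 566
566 + 47 = 613

DCXIII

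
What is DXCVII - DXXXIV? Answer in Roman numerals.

DXCVII = 597
DXXXIV = 534
597 - 534 = 63

LXIII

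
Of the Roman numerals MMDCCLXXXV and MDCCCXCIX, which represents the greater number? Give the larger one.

MMDCCLXXXV = 2785
MDCCCXCIX = 1899
2785 is larger

MMDCCLXXXV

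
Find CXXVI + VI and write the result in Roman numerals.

CXXVI = 126
VI = 6
126 + 6 = 132

CXXXII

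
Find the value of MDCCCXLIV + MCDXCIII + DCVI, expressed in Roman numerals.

MDCCCXLIV = 1844, MCDXCIII = 1493, DCVI = 606
1844 + 1493 = 3337
3337 + 606 = 3943

MMMCMXLIII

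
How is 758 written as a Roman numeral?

Convert 758 to Roman numerals:
  758 contains 1×500 (D)
  258 contains 2×100 (CC)
  58 contains 1×50 (L)
  8 contains 1×5 (V)
  3 contains 3×1 (III)

DCCLVIII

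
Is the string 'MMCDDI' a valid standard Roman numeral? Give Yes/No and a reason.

'MMCDDI': D should not appear more than once

No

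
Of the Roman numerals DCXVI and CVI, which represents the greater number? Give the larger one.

DCXVI = 616
CVI = 106
616 is larger

DCXVI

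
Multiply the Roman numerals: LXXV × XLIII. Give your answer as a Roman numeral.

LXXV = 75
XLIII = 43
75 × 43 = 3225

MMMCCXXV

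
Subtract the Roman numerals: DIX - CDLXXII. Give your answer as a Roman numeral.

DIX = 509
CDLXXII = 472
509 - 472 = 37

XXXVII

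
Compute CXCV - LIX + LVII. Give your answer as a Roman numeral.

CXCV = 195, LIX = 59, LVII = 57
195 - 59 = 136
136 + 57 = 193

CXCIII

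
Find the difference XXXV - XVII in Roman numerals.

XXXV = 35
XVII = 17
35 - 17 = 18

XVIII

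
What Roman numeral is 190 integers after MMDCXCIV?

MMDCXCIV = 2694
2694 + 190 = 2884

MMDCCCLXXXIV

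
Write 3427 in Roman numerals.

Convert 3427 to Roman numerals:
  3427 contains 3×1000 (MMM)
  427 contains 1×400 (CD)
  27 contains 2×10 (XX)
  7 contains 1×5 (V)
  2 contains 2×1 (II)

MMMCDXXVII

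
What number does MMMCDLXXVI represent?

MMMCDLXXVI: M=1000, M=1000, M=1000, CD=400, L=50, X=10, X=10, V=5, I=1
1000 + 1000 + 1000 + 400 + 50 + 10 + 10 + 5 + 1 = 3476

3476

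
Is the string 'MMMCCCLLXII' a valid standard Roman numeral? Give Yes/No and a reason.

'MMMCCCLLXII': L should not appear more than once

No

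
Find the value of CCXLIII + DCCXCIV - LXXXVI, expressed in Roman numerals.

CCXLIII = 243, DCCXCIV = 794, LXXXVI = 86
243 + 794 = 1037
1037 - 86 = 951

CMLI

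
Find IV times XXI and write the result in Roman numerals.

IV = 4
XXI = 21
4 × 21 = 84

LXXXIV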